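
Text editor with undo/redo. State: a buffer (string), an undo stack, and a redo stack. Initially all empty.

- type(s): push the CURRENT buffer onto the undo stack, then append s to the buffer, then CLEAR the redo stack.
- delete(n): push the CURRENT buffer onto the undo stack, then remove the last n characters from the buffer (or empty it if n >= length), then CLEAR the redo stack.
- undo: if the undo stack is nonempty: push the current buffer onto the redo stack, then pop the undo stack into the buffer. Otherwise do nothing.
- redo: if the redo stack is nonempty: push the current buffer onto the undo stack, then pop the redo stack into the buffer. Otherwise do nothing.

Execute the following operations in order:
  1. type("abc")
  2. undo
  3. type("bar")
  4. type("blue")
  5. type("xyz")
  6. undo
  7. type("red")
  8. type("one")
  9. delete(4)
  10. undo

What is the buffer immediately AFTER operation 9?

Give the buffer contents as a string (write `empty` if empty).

Answer: barbluere

Derivation:
After op 1 (type): buf='abc' undo_depth=1 redo_depth=0
After op 2 (undo): buf='(empty)' undo_depth=0 redo_depth=1
After op 3 (type): buf='bar' undo_depth=1 redo_depth=0
After op 4 (type): buf='barblue' undo_depth=2 redo_depth=0
After op 5 (type): buf='barbluexyz' undo_depth=3 redo_depth=0
After op 6 (undo): buf='barblue' undo_depth=2 redo_depth=1
After op 7 (type): buf='barbluered' undo_depth=3 redo_depth=0
After op 8 (type): buf='barblueredone' undo_depth=4 redo_depth=0
After op 9 (delete): buf='barbluere' undo_depth=5 redo_depth=0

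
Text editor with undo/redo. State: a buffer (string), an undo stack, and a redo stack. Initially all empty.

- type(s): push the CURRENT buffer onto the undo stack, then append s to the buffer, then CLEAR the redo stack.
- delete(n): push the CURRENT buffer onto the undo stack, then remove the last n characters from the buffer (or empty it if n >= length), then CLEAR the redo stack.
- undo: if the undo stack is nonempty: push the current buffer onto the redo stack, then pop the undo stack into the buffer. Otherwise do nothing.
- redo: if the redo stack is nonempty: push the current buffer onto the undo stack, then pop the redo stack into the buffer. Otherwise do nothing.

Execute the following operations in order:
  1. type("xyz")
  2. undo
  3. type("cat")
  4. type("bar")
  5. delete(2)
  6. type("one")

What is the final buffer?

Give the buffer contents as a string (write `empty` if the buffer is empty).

Answer: catbone

Derivation:
After op 1 (type): buf='xyz' undo_depth=1 redo_depth=0
After op 2 (undo): buf='(empty)' undo_depth=0 redo_depth=1
After op 3 (type): buf='cat' undo_depth=1 redo_depth=0
After op 4 (type): buf='catbar' undo_depth=2 redo_depth=0
After op 5 (delete): buf='catb' undo_depth=3 redo_depth=0
After op 6 (type): buf='catbone' undo_depth=4 redo_depth=0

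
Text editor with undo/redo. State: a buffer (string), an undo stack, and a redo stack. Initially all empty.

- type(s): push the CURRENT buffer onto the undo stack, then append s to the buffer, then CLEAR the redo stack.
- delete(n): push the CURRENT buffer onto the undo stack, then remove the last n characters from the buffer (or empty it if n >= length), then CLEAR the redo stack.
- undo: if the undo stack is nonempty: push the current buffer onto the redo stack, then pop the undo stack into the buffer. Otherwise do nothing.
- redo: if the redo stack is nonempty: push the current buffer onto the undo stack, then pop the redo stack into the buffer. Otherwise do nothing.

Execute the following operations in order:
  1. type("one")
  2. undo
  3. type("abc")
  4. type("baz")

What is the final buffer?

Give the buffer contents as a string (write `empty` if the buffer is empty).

Answer: abcbaz

Derivation:
After op 1 (type): buf='one' undo_depth=1 redo_depth=0
After op 2 (undo): buf='(empty)' undo_depth=0 redo_depth=1
After op 3 (type): buf='abc' undo_depth=1 redo_depth=0
After op 4 (type): buf='abcbaz' undo_depth=2 redo_depth=0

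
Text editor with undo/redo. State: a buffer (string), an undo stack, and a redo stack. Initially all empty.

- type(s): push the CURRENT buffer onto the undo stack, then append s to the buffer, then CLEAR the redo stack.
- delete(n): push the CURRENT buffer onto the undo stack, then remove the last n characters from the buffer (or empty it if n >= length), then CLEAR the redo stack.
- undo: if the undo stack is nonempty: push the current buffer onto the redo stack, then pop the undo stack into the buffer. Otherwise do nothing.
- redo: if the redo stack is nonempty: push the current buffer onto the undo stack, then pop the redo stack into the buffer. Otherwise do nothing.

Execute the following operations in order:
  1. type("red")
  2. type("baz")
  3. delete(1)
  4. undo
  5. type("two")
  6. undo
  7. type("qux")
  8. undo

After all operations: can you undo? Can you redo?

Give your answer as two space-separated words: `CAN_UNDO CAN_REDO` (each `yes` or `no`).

After op 1 (type): buf='red' undo_depth=1 redo_depth=0
After op 2 (type): buf='redbaz' undo_depth=2 redo_depth=0
After op 3 (delete): buf='redba' undo_depth=3 redo_depth=0
After op 4 (undo): buf='redbaz' undo_depth=2 redo_depth=1
After op 5 (type): buf='redbaztwo' undo_depth=3 redo_depth=0
After op 6 (undo): buf='redbaz' undo_depth=2 redo_depth=1
After op 7 (type): buf='redbazqux' undo_depth=3 redo_depth=0
After op 8 (undo): buf='redbaz' undo_depth=2 redo_depth=1

Answer: yes yes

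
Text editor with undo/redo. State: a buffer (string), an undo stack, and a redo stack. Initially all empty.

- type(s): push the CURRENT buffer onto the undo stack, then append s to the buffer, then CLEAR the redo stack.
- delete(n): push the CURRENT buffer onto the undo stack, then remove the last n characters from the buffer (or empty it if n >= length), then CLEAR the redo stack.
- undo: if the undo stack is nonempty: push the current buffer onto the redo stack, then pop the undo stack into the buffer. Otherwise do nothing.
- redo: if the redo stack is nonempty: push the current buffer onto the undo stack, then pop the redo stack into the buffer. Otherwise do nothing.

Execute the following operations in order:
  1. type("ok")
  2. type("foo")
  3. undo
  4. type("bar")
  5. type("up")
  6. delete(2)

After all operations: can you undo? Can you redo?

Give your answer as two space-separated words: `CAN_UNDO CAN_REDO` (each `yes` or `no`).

After op 1 (type): buf='ok' undo_depth=1 redo_depth=0
After op 2 (type): buf='okfoo' undo_depth=2 redo_depth=0
After op 3 (undo): buf='ok' undo_depth=1 redo_depth=1
After op 4 (type): buf='okbar' undo_depth=2 redo_depth=0
After op 5 (type): buf='okbarup' undo_depth=3 redo_depth=0
After op 6 (delete): buf='okbar' undo_depth=4 redo_depth=0

Answer: yes no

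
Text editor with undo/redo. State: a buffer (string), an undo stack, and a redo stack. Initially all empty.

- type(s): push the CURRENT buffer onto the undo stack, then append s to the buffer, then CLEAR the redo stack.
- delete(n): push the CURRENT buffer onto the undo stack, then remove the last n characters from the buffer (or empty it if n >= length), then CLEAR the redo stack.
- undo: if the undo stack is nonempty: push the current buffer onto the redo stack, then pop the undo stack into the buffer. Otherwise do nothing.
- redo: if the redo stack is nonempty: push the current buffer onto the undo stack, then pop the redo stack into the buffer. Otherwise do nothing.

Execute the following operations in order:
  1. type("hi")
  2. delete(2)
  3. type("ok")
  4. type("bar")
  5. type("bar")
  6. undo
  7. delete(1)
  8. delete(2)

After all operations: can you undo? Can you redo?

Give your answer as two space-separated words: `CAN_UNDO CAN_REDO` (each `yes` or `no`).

Answer: yes no

Derivation:
After op 1 (type): buf='hi' undo_depth=1 redo_depth=0
After op 2 (delete): buf='(empty)' undo_depth=2 redo_depth=0
After op 3 (type): buf='ok' undo_depth=3 redo_depth=0
After op 4 (type): buf='okbar' undo_depth=4 redo_depth=0
After op 5 (type): buf='okbarbar' undo_depth=5 redo_depth=0
After op 6 (undo): buf='okbar' undo_depth=4 redo_depth=1
After op 7 (delete): buf='okba' undo_depth=5 redo_depth=0
After op 8 (delete): buf='ok' undo_depth=6 redo_depth=0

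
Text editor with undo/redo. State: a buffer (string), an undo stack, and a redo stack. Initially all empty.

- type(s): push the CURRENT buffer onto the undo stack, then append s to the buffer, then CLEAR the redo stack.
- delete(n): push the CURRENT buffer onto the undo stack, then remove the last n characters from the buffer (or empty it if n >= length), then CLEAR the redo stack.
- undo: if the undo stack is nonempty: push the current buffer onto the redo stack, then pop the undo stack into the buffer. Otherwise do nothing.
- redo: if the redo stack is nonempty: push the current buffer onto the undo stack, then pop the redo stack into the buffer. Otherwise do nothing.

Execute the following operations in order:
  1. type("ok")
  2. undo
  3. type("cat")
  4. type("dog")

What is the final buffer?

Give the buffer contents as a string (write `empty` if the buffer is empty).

Answer: catdog

Derivation:
After op 1 (type): buf='ok' undo_depth=1 redo_depth=0
After op 2 (undo): buf='(empty)' undo_depth=0 redo_depth=1
After op 3 (type): buf='cat' undo_depth=1 redo_depth=0
After op 4 (type): buf='catdog' undo_depth=2 redo_depth=0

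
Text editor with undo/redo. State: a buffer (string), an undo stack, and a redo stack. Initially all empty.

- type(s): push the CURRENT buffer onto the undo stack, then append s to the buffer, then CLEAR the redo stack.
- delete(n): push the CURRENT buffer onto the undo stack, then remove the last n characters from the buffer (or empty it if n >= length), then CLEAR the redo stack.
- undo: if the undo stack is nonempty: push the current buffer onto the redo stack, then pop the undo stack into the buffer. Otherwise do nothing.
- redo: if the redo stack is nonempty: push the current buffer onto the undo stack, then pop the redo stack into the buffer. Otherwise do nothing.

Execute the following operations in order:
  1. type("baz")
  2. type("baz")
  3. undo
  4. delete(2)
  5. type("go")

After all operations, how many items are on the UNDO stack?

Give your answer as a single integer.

After op 1 (type): buf='baz' undo_depth=1 redo_depth=0
After op 2 (type): buf='bazbaz' undo_depth=2 redo_depth=0
After op 3 (undo): buf='baz' undo_depth=1 redo_depth=1
After op 4 (delete): buf='b' undo_depth=2 redo_depth=0
After op 5 (type): buf='bgo' undo_depth=3 redo_depth=0

Answer: 3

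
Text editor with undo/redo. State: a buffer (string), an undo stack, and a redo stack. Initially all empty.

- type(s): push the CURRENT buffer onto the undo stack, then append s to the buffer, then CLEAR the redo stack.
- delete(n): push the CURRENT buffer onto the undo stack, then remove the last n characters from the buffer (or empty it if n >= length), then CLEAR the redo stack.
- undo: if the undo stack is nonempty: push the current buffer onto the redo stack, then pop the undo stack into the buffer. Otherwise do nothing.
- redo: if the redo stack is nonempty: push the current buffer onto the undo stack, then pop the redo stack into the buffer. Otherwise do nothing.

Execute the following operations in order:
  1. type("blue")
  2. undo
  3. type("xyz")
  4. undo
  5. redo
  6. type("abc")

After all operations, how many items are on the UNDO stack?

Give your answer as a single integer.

Answer: 2

Derivation:
After op 1 (type): buf='blue' undo_depth=1 redo_depth=0
After op 2 (undo): buf='(empty)' undo_depth=0 redo_depth=1
After op 3 (type): buf='xyz' undo_depth=1 redo_depth=0
After op 4 (undo): buf='(empty)' undo_depth=0 redo_depth=1
After op 5 (redo): buf='xyz' undo_depth=1 redo_depth=0
After op 6 (type): buf='xyzabc' undo_depth=2 redo_depth=0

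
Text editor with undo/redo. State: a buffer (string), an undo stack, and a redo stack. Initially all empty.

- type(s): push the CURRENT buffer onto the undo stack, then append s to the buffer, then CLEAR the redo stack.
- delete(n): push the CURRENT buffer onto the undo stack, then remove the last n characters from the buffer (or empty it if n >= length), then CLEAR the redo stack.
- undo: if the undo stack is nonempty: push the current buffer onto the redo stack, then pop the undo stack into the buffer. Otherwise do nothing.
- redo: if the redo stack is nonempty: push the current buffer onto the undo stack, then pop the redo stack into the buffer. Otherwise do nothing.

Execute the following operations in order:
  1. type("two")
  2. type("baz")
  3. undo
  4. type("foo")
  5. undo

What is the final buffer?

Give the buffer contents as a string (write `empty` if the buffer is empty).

After op 1 (type): buf='two' undo_depth=1 redo_depth=0
After op 2 (type): buf='twobaz' undo_depth=2 redo_depth=0
After op 3 (undo): buf='two' undo_depth=1 redo_depth=1
After op 4 (type): buf='twofoo' undo_depth=2 redo_depth=0
After op 5 (undo): buf='two' undo_depth=1 redo_depth=1

Answer: two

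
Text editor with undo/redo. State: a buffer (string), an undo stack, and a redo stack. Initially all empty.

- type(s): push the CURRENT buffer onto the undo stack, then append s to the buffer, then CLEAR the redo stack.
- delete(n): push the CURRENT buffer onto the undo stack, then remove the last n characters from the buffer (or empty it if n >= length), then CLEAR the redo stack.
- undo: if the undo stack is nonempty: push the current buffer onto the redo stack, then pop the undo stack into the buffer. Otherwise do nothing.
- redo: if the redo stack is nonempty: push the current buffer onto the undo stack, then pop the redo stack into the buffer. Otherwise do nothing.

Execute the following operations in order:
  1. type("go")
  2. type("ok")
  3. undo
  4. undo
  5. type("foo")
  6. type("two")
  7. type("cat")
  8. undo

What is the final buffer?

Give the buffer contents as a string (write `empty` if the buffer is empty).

Answer: footwo

Derivation:
After op 1 (type): buf='go' undo_depth=1 redo_depth=0
After op 2 (type): buf='gook' undo_depth=2 redo_depth=0
After op 3 (undo): buf='go' undo_depth=1 redo_depth=1
After op 4 (undo): buf='(empty)' undo_depth=0 redo_depth=2
After op 5 (type): buf='foo' undo_depth=1 redo_depth=0
After op 6 (type): buf='footwo' undo_depth=2 redo_depth=0
After op 7 (type): buf='footwocat' undo_depth=3 redo_depth=0
After op 8 (undo): buf='footwo' undo_depth=2 redo_depth=1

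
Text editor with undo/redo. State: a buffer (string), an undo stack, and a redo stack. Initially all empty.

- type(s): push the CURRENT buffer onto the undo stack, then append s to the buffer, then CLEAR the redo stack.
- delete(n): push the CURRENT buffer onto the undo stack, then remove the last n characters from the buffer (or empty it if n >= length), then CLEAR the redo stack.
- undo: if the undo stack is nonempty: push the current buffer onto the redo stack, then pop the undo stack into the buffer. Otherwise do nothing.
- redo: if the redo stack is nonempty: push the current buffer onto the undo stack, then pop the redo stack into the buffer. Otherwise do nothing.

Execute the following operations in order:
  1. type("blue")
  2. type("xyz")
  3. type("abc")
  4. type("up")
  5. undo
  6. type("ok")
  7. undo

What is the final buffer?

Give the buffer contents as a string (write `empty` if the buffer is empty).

After op 1 (type): buf='blue' undo_depth=1 redo_depth=0
After op 2 (type): buf='bluexyz' undo_depth=2 redo_depth=0
After op 3 (type): buf='bluexyzabc' undo_depth=3 redo_depth=0
After op 4 (type): buf='bluexyzabcup' undo_depth=4 redo_depth=0
After op 5 (undo): buf='bluexyzabc' undo_depth=3 redo_depth=1
After op 6 (type): buf='bluexyzabcok' undo_depth=4 redo_depth=0
After op 7 (undo): buf='bluexyzabc' undo_depth=3 redo_depth=1

Answer: bluexyzabc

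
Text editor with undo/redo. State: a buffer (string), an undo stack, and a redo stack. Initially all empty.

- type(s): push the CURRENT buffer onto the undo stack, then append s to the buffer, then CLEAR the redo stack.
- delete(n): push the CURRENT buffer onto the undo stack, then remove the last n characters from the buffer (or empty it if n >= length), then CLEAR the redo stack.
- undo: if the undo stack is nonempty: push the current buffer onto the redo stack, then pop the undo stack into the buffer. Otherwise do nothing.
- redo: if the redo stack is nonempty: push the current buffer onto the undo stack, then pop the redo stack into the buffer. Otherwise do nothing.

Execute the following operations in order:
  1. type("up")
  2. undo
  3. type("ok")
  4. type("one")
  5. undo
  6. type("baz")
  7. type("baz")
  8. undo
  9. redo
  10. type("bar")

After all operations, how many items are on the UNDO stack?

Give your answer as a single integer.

After op 1 (type): buf='up' undo_depth=1 redo_depth=0
After op 2 (undo): buf='(empty)' undo_depth=0 redo_depth=1
After op 3 (type): buf='ok' undo_depth=1 redo_depth=0
After op 4 (type): buf='okone' undo_depth=2 redo_depth=0
After op 5 (undo): buf='ok' undo_depth=1 redo_depth=1
After op 6 (type): buf='okbaz' undo_depth=2 redo_depth=0
After op 7 (type): buf='okbazbaz' undo_depth=3 redo_depth=0
After op 8 (undo): buf='okbaz' undo_depth=2 redo_depth=1
After op 9 (redo): buf='okbazbaz' undo_depth=3 redo_depth=0
After op 10 (type): buf='okbazbazbar' undo_depth=4 redo_depth=0

Answer: 4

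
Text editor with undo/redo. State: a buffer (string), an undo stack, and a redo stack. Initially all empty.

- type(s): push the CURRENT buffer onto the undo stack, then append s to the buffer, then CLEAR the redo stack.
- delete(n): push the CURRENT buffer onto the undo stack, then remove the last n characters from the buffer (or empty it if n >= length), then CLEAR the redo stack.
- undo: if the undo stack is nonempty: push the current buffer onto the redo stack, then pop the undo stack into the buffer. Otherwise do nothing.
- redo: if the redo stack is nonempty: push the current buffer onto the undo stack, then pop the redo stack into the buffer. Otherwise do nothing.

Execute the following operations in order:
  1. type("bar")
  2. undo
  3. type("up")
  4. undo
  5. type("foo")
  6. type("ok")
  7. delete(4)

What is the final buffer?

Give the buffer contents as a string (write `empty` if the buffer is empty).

After op 1 (type): buf='bar' undo_depth=1 redo_depth=0
After op 2 (undo): buf='(empty)' undo_depth=0 redo_depth=1
After op 3 (type): buf='up' undo_depth=1 redo_depth=0
After op 4 (undo): buf='(empty)' undo_depth=0 redo_depth=1
After op 5 (type): buf='foo' undo_depth=1 redo_depth=0
After op 6 (type): buf='foook' undo_depth=2 redo_depth=0
After op 7 (delete): buf='f' undo_depth=3 redo_depth=0

Answer: f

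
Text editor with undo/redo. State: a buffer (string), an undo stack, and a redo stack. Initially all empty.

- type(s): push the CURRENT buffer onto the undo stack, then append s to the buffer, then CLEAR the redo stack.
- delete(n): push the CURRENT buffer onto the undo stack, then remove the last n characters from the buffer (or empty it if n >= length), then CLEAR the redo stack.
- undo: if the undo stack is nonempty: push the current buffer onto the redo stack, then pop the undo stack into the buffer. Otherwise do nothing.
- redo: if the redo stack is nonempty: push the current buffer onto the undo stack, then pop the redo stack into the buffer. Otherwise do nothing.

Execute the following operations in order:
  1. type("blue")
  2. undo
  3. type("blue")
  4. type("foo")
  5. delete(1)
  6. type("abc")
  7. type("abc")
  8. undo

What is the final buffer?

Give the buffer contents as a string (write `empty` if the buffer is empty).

After op 1 (type): buf='blue' undo_depth=1 redo_depth=0
After op 2 (undo): buf='(empty)' undo_depth=0 redo_depth=1
After op 3 (type): buf='blue' undo_depth=1 redo_depth=0
After op 4 (type): buf='bluefoo' undo_depth=2 redo_depth=0
After op 5 (delete): buf='bluefo' undo_depth=3 redo_depth=0
After op 6 (type): buf='bluefoabc' undo_depth=4 redo_depth=0
After op 7 (type): buf='bluefoabcabc' undo_depth=5 redo_depth=0
After op 8 (undo): buf='bluefoabc' undo_depth=4 redo_depth=1

Answer: bluefoabc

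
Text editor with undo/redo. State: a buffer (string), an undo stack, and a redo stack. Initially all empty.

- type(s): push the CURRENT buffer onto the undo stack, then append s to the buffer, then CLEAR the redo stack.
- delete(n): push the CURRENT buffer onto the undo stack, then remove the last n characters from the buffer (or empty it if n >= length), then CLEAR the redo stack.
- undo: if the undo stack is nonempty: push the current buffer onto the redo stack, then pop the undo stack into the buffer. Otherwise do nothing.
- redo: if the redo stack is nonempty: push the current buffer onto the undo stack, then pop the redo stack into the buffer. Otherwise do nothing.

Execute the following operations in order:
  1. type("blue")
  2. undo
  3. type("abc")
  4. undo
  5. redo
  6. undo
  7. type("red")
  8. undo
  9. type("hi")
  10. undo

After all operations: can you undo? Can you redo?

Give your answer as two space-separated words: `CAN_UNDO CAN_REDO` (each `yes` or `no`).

Answer: no yes

Derivation:
After op 1 (type): buf='blue' undo_depth=1 redo_depth=0
After op 2 (undo): buf='(empty)' undo_depth=0 redo_depth=1
After op 3 (type): buf='abc' undo_depth=1 redo_depth=0
After op 4 (undo): buf='(empty)' undo_depth=0 redo_depth=1
After op 5 (redo): buf='abc' undo_depth=1 redo_depth=0
After op 6 (undo): buf='(empty)' undo_depth=0 redo_depth=1
After op 7 (type): buf='red' undo_depth=1 redo_depth=0
After op 8 (undo): buf='(empty)' undo_depth=0 redo_depth=1
After op 9 (type): buf='hi' undo_depth=1 redo_depth=0
After op 10 (undo): buf='(empty)' undo_depth=0 redo_depth=1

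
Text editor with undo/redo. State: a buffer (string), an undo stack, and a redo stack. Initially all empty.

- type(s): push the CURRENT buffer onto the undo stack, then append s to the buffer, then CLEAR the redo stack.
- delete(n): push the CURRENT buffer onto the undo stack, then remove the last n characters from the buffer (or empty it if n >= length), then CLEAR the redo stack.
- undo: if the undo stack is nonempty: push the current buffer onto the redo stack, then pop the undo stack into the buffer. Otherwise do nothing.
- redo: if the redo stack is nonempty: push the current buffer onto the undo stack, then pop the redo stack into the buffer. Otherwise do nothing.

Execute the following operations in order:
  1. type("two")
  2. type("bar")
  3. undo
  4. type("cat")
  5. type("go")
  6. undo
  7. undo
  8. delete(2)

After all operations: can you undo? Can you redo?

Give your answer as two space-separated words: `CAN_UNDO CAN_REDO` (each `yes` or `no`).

After op 1 (type): buf='two' undo_depth=1 redo_depth=0
After op 2 (type): buf='twobar' undo_depth=2 redo_depth=0
After op 3 (undo): buf='two' undo_depth=1 redo_depth=1
After op 4 (type): buf='twocat' undo_depth=2 redo_depth=0
After op 5 (type): buf='twocatgo' undo_depth=3 redo_depth=0
After op 6 (undo): buf='twocat' undo_depth=2 redo_depth=1
After op 7 (undo): buf='two' undo_depth=1 redo_depth=2
After op 8 (delete): buf='t' undo_depth=2 redo_depth=0

Answer: yes no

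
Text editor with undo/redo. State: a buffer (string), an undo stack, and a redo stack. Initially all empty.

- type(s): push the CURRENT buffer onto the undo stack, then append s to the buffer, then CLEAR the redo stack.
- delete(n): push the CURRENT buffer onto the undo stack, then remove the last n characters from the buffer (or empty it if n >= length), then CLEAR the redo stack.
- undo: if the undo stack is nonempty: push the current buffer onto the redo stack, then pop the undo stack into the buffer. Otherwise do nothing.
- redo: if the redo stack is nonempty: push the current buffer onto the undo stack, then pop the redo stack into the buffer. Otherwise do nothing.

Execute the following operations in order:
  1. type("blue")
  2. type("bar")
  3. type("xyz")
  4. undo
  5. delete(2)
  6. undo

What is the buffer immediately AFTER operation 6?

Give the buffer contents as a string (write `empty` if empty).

After op 1 (type): buf='blue' undo_depth=1 redo_depth=0
After op 2 (type): buf='bluebar' undo_depth=2 redo_depth=0
After op 3 (type): buf='bluebarxyz' undo_depth=3 redo_depth=0
After op 4 (undo): buf='bluebar' undo_depth=2 redo_depth=1
After op 5 (delete): buf='blueb' undo_depth=3 redo_depth=0
After op 6 (undo): buf='bluebar' undo_depth=2 redo_depth=1

Answer: bluebar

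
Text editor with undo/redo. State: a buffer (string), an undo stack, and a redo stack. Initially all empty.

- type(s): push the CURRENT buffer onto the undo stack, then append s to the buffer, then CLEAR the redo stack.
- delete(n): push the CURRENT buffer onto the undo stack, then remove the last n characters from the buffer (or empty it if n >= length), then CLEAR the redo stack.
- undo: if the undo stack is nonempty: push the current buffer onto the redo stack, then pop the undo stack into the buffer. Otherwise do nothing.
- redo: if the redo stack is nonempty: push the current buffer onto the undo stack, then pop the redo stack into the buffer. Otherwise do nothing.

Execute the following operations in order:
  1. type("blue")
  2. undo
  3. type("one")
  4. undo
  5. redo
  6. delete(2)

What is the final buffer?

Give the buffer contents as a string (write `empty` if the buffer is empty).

After op 1 (type): buf='blue' undo_depth=1 redo_depth=0
After op 2 (undo): buf='(empty)' undo_depth=0 redo_depth=1
After op 3 (type): buf='one' undo_depth=1 redo_depth=0
After op 4 (undo): buf='(empty)' undo_depth=0 redo_depth=1
After op 5 (redo): buf='one' undo_depth=1 redo_depth=0
After op 6 (delete): buf='o' undo_depth=2 redo_depth=0

Answer: o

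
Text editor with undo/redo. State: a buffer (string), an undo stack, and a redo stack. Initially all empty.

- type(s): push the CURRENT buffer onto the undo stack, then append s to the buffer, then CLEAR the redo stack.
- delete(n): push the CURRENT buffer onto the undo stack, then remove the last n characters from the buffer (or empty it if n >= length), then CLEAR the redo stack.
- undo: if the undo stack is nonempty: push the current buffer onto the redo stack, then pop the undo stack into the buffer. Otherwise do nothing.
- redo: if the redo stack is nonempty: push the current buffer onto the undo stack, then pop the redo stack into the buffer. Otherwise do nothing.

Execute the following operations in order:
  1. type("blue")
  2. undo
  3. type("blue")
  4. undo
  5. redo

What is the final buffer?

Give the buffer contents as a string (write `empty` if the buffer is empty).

Answer: blue

Derivation:
After op 1 (type): buf='blue' undo_depth=1 redo_depth=0
After op 2 (undo): buf='(empty)' undo_depth=0 redo_depth=1
After op 3 (type): buf='blue' undo_depth=1 redo_depth=0
After op 4 (undo): buf='(empty)' undo_depth=0 redo_depth=1
After op 5 (redo): buf='blue' undo_depth=1 redo_depth=0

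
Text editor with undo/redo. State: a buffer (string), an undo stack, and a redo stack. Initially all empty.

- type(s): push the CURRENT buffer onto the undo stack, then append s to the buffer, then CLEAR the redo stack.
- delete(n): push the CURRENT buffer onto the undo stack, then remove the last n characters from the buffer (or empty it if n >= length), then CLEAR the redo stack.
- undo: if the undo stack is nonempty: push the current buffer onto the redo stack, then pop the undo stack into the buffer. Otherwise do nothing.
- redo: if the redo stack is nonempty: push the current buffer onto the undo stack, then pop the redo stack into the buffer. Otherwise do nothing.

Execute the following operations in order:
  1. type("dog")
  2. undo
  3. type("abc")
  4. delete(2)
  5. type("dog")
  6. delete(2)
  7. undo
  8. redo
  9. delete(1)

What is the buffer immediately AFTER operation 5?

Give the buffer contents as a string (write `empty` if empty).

After op 1 (type): buf='dog' undo_depth=1 redo_depth=0
After op 2 (undo): buf='(empty)' undo_depth=0 redo_depth=1
After op 3 (type): buf='abc' undo_depth=1 redo_depth=0
After op 4 (delete): buf='a' undo_depth=2 redo_depth=0
After op 5 (type): buf='adog' undo_depth=3 redo_depth=0

Answer: adog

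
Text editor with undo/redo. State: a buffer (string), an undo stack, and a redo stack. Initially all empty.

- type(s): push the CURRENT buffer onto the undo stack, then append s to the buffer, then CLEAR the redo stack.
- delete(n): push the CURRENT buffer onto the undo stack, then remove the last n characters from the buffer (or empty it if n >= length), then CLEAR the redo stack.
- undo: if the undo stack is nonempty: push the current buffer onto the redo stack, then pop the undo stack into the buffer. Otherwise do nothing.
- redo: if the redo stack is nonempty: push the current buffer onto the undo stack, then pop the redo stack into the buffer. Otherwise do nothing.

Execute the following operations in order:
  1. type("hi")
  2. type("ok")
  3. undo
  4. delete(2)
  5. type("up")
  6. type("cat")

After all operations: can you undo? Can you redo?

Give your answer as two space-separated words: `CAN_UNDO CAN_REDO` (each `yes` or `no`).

Answer: yes no

Derivation:
After op 1 (type): buf='hi' undo_depth=1 redo_depth=0
After op 2 (type): buf='hiok' undo_depth=2 redo_depth=0
After op 3 (undo): buf='hi' undo_depth=1 redo_depth=1
After op 4 (delete): buf='(empty)' undo_depth=2 redo_depth=0
After op 5 (type): buf='up' undo_depth=3 redo_depth=0
After op 6 (type): buf='upcat' undo_depth=4 redo_depth=0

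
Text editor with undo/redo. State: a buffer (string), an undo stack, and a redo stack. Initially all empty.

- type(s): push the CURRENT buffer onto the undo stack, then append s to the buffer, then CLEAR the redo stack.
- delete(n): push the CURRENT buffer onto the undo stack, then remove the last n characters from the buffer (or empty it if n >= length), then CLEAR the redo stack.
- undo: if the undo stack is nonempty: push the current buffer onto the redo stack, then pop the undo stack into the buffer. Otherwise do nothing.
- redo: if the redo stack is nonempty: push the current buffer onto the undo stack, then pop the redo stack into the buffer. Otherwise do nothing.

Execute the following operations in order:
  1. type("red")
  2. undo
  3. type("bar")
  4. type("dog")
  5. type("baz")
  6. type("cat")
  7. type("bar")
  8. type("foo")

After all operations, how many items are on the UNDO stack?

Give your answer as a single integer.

After op 1 (type): buf='red' undo_depth=1 redo_depth=0
After op 2 (undo): buf='(empty)' undo_depth=0 redo_depth=1
After op 3 (type): buf='bar' undo_depth=1 redo_depth=0
After op 4 (type): buf='bardog' undo_depth=2 redo_depth=0
After op 5 (type): buf='bardogbaz' undo_depth=3 redo_depth=0
After op 6 (type): buf='bardogbazcat' undo_depth=4 redo_depth=0
After op 7 (type): buf='bardogbazcatbar' undo_depth=5 redo_depth=0
After op 8 (type): buf='bardogbazcatbarfoo' undo_depth=6 redo_depth=0

Answer: 6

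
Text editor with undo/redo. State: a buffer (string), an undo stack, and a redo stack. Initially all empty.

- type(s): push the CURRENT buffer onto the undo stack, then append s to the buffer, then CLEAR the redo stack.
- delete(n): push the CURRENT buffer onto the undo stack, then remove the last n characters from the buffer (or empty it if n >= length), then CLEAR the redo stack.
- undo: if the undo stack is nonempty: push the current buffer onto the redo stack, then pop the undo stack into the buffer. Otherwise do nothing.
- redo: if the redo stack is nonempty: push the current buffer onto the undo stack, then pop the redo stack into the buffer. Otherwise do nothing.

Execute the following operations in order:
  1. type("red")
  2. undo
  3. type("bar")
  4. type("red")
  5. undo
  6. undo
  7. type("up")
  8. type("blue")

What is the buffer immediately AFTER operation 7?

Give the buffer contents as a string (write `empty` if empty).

Answer: up

Derivation:
After op 1 (type): buf='red' undo_depth=1 redo_depth=0
After op 2 (undo): buf='(empty)' undo_depth=0 redo_depth=1
After op 3 (type): buf='bar' undo_depth=1 redo_depth=0
After op 4 (type): buf='barred' undo_depth=2 redo_depth=0
After op 5 (undo): buf='bar' undo_depth=1 redo_depth=1
After op 6 (undo): buf='(empty)' undo_depth=0 redo_depth=2
After op 7 (type): buf='up' undo_depth=1 redo_depth=0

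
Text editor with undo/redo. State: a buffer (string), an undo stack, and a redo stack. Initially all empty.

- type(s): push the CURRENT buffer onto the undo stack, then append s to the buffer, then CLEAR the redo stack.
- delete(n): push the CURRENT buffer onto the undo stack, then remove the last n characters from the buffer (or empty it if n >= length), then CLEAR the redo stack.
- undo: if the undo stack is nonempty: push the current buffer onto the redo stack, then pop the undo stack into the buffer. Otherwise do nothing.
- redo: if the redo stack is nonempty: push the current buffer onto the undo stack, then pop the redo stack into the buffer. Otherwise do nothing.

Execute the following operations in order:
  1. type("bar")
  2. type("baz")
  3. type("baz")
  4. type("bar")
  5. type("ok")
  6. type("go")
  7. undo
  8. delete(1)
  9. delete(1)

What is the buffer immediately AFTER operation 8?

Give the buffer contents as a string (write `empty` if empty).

After op 1 (type): buf='bar' undo_depth=1 redo_depth=0
After op 2 (type): buf='barbaz' undo_depth=2 redo_depth=0
After op 3 (type): buf='barbazbaz' undo_depth=3 redo_depth=0
After op 4 (type): buf='barbazbazbar' undo_depth=4 redo_depth=0
After op 5 (type): buf='barbazbazbarok' undo_depth=5 redo_depth=0
After op 6 (type): buf='barbazbazbarokgo' undo_depth=6 redo_depth=0
After op 7 (undo): buf='barbazbazbarok' undo_depth=5 redo_depth=1
After op 8 (delete): buf='barbazbazbaro' undo_depth=6 redo_depth=0

Answer: barbazbazbaro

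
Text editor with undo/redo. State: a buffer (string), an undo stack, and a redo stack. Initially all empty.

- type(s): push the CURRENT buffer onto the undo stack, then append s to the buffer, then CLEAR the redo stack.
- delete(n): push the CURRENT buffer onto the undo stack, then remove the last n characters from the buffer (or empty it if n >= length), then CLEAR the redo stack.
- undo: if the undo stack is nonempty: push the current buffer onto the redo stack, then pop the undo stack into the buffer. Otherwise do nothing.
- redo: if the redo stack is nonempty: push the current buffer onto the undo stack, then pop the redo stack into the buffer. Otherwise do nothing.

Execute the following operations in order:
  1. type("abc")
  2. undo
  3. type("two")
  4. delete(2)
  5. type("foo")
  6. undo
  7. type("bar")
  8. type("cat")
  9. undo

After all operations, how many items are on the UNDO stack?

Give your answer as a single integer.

Answer: 3

Derivation:
After op 1 (type): buf='abc' undo_depth=1 redo_depth=0
After op 2 (undo): buf='(empty)' undo_depth=0 redo_depth=1
After op 3 (type): buf='two' undo_depth=1 redo_depth=0
After op 4 (delete): buf='t' undo_depth=2 redo_depth=0
After op 5 (type): buf='tfoo' undo_depth=3 redo_depth=0
After op 6 (undo): buf='t' undo_depth=2 redo_depth=1
After op 7 (type): buf='tbar' undo_depth=3 redo_depth=0
After op 8 (type): buf='tbarcat' undo_depth=4 redo_depth=0
After op 9 (undo): buf='tbar' undo_depth=3 redo_depth=1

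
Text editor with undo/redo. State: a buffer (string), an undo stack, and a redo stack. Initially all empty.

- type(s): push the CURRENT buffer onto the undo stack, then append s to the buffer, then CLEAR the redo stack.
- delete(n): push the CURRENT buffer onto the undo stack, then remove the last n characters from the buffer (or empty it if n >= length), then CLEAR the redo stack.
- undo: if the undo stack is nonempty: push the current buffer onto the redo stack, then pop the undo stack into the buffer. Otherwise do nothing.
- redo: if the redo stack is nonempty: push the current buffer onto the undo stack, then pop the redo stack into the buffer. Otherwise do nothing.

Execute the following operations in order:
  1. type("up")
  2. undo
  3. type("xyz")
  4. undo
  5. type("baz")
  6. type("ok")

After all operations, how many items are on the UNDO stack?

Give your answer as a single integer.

Answer: 2

Derivation:
After op 1 (type): buf='up' undo_depth=1 redo_depth=0
After op 2 (undo): buf='(empty)' undo_depth=0 redo_depth=1
After op 3 (type): buf='xyz' undo_depth=1 redo_depth=0
After op 4 (undo): buf='(empty)' undo_depth=0 redo_depth=1
After op 5 (type): buf='baz' undo_depth=1 redo_depth=0
After op 6 (type): buf='bazok' undo_depth=2 redo_depth=0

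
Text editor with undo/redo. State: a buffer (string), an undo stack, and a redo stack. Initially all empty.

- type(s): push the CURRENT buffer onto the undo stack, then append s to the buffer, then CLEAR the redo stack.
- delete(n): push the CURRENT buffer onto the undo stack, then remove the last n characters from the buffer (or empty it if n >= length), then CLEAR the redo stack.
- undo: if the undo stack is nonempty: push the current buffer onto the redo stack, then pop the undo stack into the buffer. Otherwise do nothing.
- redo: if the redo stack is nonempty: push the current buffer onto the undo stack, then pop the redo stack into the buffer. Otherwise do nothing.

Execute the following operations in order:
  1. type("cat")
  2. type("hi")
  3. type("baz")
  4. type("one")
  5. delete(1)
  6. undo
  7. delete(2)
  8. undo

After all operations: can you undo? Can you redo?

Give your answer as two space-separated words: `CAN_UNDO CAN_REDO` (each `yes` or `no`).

After op 1 (type): buf='cat' undo_depth=1 redo_depth=0
After op 2 (type): buf='cathi' undo_depth=2 redo_depth=0
After op 3 (type): buf='cathibaz' undo_depth=3 redo_depth=0
After op 4 (type): buf='cathibazone' undo_depth=4 redo_depth=0
After op 5 (delete): buf='cathibazon' undo_depth=5 redo_depth=0
After op 6 (undo): buf='cathibazone' undo_depth=4 redo_depth=1
After op 7 (delete): buf='cathibazo' undo_depth=5 redo_depth=0
After op 8 (undo): buf='cathibazone' undo_depth=4 redo_depth=1

Answer: yes yes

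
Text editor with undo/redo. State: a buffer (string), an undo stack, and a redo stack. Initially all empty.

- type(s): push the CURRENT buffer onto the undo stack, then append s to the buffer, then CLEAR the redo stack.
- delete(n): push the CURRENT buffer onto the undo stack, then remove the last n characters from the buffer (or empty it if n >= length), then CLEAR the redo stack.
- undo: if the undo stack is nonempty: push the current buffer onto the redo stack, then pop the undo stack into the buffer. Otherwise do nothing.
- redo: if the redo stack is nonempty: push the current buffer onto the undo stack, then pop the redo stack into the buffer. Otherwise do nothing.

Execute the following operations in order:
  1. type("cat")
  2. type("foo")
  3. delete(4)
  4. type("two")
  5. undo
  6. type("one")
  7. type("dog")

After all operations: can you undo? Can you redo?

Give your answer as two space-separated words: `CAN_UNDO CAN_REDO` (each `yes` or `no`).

After op 1 (type): buf='cat' undo_depth=1 redo_depth=0
After op 2 (type): buf='catfoo' undo_depth=2 redo_depth=0
After op 3 (delete): buf='ca' undo_depth=3 redo_depth=0
After op 4 (type): buf='catwo' undo_depth=4 redo_depth=0
After op 5 (undo): buf='ca' undo_depth=3 redo_depth=1
After op 6 (type): buf='caone' undo_depth=4 redo_depth=0
After op 7 (type): buf='caonedog' undo_depth=5 redo_depth=0

Answer: yes no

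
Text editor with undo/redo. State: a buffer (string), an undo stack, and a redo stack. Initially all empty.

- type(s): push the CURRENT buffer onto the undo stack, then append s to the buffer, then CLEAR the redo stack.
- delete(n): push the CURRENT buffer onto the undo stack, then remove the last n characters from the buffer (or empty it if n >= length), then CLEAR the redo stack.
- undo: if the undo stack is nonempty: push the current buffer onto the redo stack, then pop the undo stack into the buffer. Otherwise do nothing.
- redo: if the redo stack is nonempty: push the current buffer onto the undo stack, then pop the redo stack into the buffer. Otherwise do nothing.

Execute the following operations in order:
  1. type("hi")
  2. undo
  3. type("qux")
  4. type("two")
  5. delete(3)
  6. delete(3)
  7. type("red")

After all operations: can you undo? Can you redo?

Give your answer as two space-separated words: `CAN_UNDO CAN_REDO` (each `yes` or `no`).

After op 1 (type): buf='hi' undo_depth=1 redo_depth=0
After op 2 (undo): buf='(empty)' undo_depth=0 redo_depth=1
After op 3 (type): buf='qux' undo_depth=1 redo_depth=0
After op 4 (type): buf='quxtwo' undo_depth=2 redo_depth=0
After op 5 (delete): buf='qux' undo_depth=3 redo_depth=0
After op 6 (delete): buf='(empty)' undo_depth=4 redo_depth=0
After op 7 (type): buf='red' undo_depth=5 redo_depth=0

Answer: yes no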